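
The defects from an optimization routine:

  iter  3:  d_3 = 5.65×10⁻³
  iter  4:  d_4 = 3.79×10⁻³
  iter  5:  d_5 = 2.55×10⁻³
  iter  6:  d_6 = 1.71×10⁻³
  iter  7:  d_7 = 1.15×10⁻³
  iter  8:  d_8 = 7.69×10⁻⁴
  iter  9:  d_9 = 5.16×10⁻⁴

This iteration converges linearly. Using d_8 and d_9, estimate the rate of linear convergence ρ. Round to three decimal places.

ρ ≈ d_9/d_8 = 5.16×10⁻⁴/7.69×10⁻⁴ = 0.67100

0.671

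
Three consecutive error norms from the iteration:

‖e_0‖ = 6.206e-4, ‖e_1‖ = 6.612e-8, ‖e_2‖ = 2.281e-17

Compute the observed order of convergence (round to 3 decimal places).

p ≈ ln(‖e_2‖/‖e_1‖) / ln(‖e_1‖/‖e_0‖)
  = ln(2.281e-17/6.612e-8) / ln(6.612e-8/6.206e-4)
  = ln(3.44979e-10) / ln(0.000106542)
  = -21.787538 / -9.146971 ≈ 2.381940

2.382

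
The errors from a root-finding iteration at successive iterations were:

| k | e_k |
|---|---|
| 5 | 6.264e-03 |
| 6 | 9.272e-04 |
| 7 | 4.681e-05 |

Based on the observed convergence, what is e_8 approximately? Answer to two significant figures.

First estimate the order: p ≈ ln(e_7/e_6) / ln(e_6/e_5) = ln(4.681e-05/9.272e-04)/ln(9.272e-04/6.264e-03) = ln(0.0504853)/ln(0.14802) ≈ 1.5631.
Then e_8 ≈ e_7·(e_7/e_6)^p = 4.681e-05·(0.0504853)^1.5631 = 4.681e-05·0.00939544 ≈ 4.398e-07.

4.4e-7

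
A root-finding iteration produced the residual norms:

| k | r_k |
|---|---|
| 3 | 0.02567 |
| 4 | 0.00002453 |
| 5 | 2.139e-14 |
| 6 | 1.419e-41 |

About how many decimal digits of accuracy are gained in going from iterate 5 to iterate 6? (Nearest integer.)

Digits gained ≈ log₁₀(r_5/r_6) = log₁₀(2.139e-14/1.419e-41) = log₁₀(1.5074e+27) ≈ 27.178.

27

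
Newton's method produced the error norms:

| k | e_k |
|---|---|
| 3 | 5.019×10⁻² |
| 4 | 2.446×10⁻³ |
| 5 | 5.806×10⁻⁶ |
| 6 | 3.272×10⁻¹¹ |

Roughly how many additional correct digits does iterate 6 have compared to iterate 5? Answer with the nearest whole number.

5

Digits gained ≈ log₁₀(e_5/e_6) = log₁₀(5.806×10⁻⁶/3.272×10⁻¹¹) = log₁₀(177445) ≈ 5.249.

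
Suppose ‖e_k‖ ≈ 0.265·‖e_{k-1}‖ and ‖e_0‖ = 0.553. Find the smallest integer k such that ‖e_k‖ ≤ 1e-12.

21

After k steps, ‖e_k‖ ≈ 0.553·0.265^k.
Need 0.265^k ≤ 1e-12/0.553 = 1.80832e-12.
k ≥ ln(1.80832e-12)/ln(0.265) = -27.0386/-1.32803 = 20.360.
Smallest integer k = 21.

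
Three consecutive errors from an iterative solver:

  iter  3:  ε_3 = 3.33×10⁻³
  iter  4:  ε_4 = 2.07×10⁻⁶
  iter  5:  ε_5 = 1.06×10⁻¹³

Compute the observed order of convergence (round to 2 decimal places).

2.27

p ≈ ln(ε_5/ε_4) / ln(ε_4/ε_3)
  = ln(1.06×10⁻¹³/2.07×10⁻⁶) / ln(2.07×10⁻⁶/3.33×10⁻³)
  = ln(5.12077e-08) / ln(0.000621622)
  = -16.78738 / -7.38318 ≈ 2.27373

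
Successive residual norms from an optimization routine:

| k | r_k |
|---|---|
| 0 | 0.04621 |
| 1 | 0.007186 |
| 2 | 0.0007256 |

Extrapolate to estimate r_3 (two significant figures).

4.3e-5

First estimate the order: p ≈ ln(r_2/r_1) / ln(r_1/r_0) = ln(0.0007256/0.007186)/ln(0.007186/0.04621) = ln(0.100974)/ln(0.155507) ≈ 1.2320.
Then r_3 ≈ r_2·(r_2/r_1)^p = 0.0007256·(0.100974)^1.2320 = 0.0007256·0.059318 ≈ 4.304e-05.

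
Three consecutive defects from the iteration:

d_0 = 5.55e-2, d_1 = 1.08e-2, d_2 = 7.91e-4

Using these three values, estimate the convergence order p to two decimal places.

p ≈ ln(d_2/d_1) / ln(d_1/d_0)
  = ln(7.91e-4/1.08e-2) / ln(1.08e-2/5.55e-2)
  = ln(0.0732407) / ln(0.194595)
  = -2.61400 / -1.63683 ≈ 1.59699

1.60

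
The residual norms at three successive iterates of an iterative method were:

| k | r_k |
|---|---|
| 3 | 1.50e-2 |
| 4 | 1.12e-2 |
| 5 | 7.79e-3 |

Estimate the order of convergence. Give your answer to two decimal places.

1.24

p ≈ ln(r_5/r_4) / ln(r_4/r_3)
  = ln(7.79e-3/1.12e-2) / ln(1.12e-2/1.50e-2)
  = ln(0.695536) / ln(0.746667)
  = -0.36307 / -0.29214 ≈ 1.24279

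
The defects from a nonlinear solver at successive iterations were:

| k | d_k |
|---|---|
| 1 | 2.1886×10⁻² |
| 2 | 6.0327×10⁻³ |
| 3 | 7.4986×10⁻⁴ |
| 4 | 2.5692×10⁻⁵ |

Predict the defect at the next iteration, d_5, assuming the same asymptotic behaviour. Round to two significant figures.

First estimate the order: p ≈ ln(d_4/d_3) / ln(d_3/d_2) = ln(2.5692×10⁻⁵/7.4986×10⁻⁴)/ln(7.4986×10⁻⁴/6.0327×10⁻³) = ln(0.0342624)/ln(0.124299) ≈ 1.6180.
Then d_5 ≈ d_4·(d_4/d_3)^p = 2.5692×10⁻⁵·(0.0342624)^1.6180 = 2.5692×10⁻⁵·0.00425927 ≈ 1.094e-07.

1.1e-7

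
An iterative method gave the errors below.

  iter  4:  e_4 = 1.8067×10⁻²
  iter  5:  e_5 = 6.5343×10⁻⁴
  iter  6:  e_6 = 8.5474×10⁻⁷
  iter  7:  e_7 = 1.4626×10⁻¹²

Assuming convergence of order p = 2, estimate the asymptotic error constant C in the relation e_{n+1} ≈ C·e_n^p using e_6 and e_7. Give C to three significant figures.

2.00

C ≈ e_7 / e_6^2
  = 1.4626×10⁻¹² / (8.5474×10⁻⁷)^2
  = 1.4626×10⁻¹² / 7.3058e-13 ≈ 2.002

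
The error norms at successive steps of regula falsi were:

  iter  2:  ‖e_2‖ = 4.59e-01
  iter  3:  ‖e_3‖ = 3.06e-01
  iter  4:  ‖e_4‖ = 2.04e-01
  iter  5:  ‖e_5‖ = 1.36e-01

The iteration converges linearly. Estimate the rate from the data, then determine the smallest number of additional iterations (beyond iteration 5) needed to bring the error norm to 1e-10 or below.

52

Rate ρ ≈ ‖e_5‖/‖e_4‖ = 1.36e-01/2.04e-01 = 0.6667.
After j more steps, ‖e_{5+j}‖ ≈ 1.36e-01·ρ^j; need ρ^j ≤ 1e-10/1.36e-01 = 7.35294e-10.
j ≥ ln(7.35294e-10)/ln(0.6667) = -21.0308/-0.40542 = 51.874.
So 52 more iterations are needed.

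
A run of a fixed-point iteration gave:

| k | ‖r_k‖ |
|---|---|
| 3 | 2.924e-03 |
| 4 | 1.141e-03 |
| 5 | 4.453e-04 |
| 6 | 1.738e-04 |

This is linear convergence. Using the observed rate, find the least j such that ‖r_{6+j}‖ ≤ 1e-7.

Rate ρ ≈ ‖r_6‖/‖r_5‖ = 1.738e-04/4.453e-04 = 0.3903.
After j more steps, ‖r_{6+j}‖ ≈ 1.738e-04·ρ^j; need ρ^j ≤ 1e-7/1.738e-04 = 0.000575374.
j ≥ ln(0.000575374)/ln(0.3903) = -7.4605/-0.94084 = 7.930.
So 8 more iterations are needed.

8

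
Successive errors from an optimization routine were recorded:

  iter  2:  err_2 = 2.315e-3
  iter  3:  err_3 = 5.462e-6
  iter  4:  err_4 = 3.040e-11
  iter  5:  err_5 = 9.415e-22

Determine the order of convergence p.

Consecutive ratios: err_5/err_4 = 9.415e-22/3.040e-11 = 3.09704e-11, err_4/err_3 = 3.040e-11/5.462e-6 = 5.56573e-06.
p ≈ ln(3.09704e-11)/ln(5.56573e-06) = -24.1980/-12.0989 ≈ 2.00.
So the convergence is quadratic (order 2).

2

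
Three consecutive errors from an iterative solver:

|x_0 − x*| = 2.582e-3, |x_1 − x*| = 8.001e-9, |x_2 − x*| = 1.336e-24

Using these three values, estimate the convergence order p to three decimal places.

p ≈ ln(|x_2 − x*|/|x_1 − x*|) / ln(|x_1 − x*|/|x_0 − x*|)
  = ln(1.336e-24/8.001e-9) / ln(8.001e-9/2.582e-3)
  = ln(1.66979e-16) / ln(3.09876e-06)
  = -36.328664 / -12.684509 ≈ 2.864018

2.864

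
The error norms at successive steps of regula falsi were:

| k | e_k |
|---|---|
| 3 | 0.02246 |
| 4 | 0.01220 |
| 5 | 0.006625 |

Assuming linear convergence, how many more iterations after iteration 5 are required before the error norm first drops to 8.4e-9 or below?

Rate ρ ≈ e_5/e_4 = 0.006625/0.01220 = 0.5430.
After j more steps, e_{5+j} ≈ 0.006625·ρ^j; need ρ^j ≤ 8.4e-9/0.006625 = 1.26792e-06.
j ≥ ln(1.26792e-06)/ln(0.5430) = -13.5781/-0.61065 = 22.235.
So 23 more iterations are needed.

23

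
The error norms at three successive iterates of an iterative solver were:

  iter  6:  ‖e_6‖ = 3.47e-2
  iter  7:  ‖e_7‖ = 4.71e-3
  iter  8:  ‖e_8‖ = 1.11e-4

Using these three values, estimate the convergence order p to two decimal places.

1.88

p ≈ ln(‖e_8‖/‖e_7‖) / ln(‖e_7‖/‖e_6‖)
  = ln(1.11e-4/4.71e-3) / ln(4.71e-3/3.47e-2)
  = ln(0.0235669) / ln(0.135735)
  = -3.74791 / -1.99705 ≈ 1.87672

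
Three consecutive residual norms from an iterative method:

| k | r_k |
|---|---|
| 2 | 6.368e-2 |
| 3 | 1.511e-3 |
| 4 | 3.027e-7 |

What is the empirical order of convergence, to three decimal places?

2.276

p ≈ ln(r_4/r_3) / ln(r_3/r_2)
  = ln(3.027e-7/1.511e-3) / ln(1.511e-3/6.368e-2)
  = ln(0.000200331) / ln(0.023728)
  = -8.515540 / -3.741099 ≈ 2.276213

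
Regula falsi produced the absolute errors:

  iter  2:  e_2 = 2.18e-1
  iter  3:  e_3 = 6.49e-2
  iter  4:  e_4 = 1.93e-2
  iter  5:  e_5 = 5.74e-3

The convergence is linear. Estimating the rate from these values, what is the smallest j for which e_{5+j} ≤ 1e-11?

Rate ρ ≈ e_5/e_4 = 5.74e-3/1.93e-2 = 0.2974.
After j more steps, e_{5+j} ≈ 5.74e-3·ρ^j; need ρ^j ≤ 1e-11/5.74e-3 = 1.74216e-09.
j ≥ ln(1.74216e-09)/ln(0.2974) = -20.1681/-1.21268 = 16.631.
So 17 more iterations are needed.

17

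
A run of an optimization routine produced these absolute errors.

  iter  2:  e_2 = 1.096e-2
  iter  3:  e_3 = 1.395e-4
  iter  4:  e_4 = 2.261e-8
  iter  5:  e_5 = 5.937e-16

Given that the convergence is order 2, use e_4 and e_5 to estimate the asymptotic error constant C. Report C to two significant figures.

1.2

C ≈ e_5 / e_4^2
  = 5.937e-16 / (2.261e-8)^2
  = 5.937e-16 / 5.11212e-16 ≈ 1.1614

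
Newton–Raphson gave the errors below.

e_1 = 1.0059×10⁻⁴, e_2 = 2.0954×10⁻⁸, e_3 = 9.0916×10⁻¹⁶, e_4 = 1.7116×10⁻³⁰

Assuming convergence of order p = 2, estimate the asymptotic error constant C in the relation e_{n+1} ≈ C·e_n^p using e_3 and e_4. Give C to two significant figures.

C ≈ e_4 / e_3^2
  = 1.7116×10⁻³⁰ / (9.0916×10⁻¹⁶)^2
  = 1.7116×10⁻³⁰ / 8.26572e-31 ≈ 2.0707

2.1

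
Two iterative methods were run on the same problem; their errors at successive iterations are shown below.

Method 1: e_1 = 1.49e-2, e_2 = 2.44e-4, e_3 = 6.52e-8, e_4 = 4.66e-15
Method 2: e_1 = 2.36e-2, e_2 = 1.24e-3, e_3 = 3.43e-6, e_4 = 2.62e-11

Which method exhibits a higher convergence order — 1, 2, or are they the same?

same

Method 1: p ≈ ln(4.66e-15/6.52e-8)/ln(6.52e-8/2.44e-4) ≈ 2.00.
Method 2: p ≈ ln(2.62e-11/3.43e-6)/ln(3.43e-6/1.24e-3) ≈ 2.00.
Both orders ≈ 2.0 — effectively the same.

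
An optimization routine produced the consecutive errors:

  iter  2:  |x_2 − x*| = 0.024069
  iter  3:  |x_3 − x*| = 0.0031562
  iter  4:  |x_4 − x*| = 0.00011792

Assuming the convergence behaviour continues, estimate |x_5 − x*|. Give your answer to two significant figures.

5.8e-7

First estimate the order: p ≈ ln(|x_4 − x*|/|x_3 − x*|) / ln(|x_3 − x*|/|x_2 − x*|) = ln(0.00011792/0.0031562)/ln(0.0031562/0.024069) = ln(0.0373614)/ln(0.131131) ≈ 1.6180.
Then |x_5 − x*| ≈ |x_4 − x*|·(|x_4 − x*|/|x_3 − x*|)^p = 0.00011792·(0.0373614)^1.6180 = 0.00011792·0.00489983 ≈ 5.778e-07.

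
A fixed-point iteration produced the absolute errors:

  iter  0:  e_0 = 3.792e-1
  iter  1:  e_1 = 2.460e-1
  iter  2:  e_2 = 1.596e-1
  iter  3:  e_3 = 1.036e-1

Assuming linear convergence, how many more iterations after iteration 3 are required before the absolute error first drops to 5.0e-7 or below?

29

Rate ρ ≈ e_3/e_2 = 1.036e-1/1.596e-1 = 0.6491.
After j more steps, e_{3+j} ≈ 1.036e-1·ρ^j; need ρ^j ≤ 5.0e-7/1.036e-1 = 4.82625e-06.
j ≥ ln(4.82625e-06)/ln(0.6491) = -12.2414/-0.43217 = 28.325.
So 29 more iterations are needed.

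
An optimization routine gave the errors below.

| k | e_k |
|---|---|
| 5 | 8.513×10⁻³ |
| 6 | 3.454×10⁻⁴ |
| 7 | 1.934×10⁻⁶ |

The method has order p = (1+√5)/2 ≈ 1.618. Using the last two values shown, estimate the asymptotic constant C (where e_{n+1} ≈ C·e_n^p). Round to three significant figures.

0.772

C ≈ e_7 / e_6^1.618
  = 1.934×10⁻⁶ / (3.454×10⁻⁴)^1.618
  = 1.934×10⁻⁶ / 2.50614e-06 ≈ 0.7717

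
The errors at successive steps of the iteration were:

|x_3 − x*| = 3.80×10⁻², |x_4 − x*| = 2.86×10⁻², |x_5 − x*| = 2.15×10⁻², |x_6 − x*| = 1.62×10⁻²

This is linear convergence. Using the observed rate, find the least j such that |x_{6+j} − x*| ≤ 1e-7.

Rate ρ ≈ |x_6 − x*|/|x_5 − x*| = 1.62×10⁻²/2.15×10⁻² = 0.7535.
After j more steps, |x_{6+j} − x*| ≈ 1.62×10⁻²·ρ^j; need ρ^j ≤ 1e-7/1.62×10⁻² = 6.17284e-06.
j ≥ ln(6.17284e-06)/ln(0.7535) = -11.9954/-0.28303 = 42.382.
So 43 more iterations are needed.

43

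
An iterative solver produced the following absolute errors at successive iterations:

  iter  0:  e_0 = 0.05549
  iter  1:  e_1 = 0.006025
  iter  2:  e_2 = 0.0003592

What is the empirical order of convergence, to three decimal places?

1.270

p ≈ ln(e_2/e_1) / ln(e_1/e_0)
  = ln(0.0003592/0.006025) / ln(0.006025/0.05549)
  = ln(0.0596183) / ln(0.108578)
  = -2.819793 / -2.220286 ≈ 1.270013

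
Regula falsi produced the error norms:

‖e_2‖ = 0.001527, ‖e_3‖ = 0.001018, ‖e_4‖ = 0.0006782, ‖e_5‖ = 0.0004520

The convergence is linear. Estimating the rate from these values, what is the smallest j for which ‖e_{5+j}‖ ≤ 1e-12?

Rate ρ ≈ ‖e_5‖/‖e_4‖ = 0.0004520/0.0006782 = 0.6665.
After j more steps, ‖e_{5+j}‖ ≈ 0.0004520·ρ^j; need ρ^j ≤ 1e-12/0.0004520 = 2.21239e-09.
j ≥ ln(2.21239e-09)/ln(0.6665) = -19.9292/-0.40572 = 49.121.
So 50 more iterations are needed.

50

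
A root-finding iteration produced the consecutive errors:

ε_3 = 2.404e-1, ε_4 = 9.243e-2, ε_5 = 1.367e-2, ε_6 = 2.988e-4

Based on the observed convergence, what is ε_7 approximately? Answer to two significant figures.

1.4e-7

First estimate the order: p ≈ ln(ε_6/ε_5) / ln(ε_5/ε_4) = ln(2.988e-4/1.367e-2)/ln(1.367e-2/9.243e-2) = ln(0.0218581)/ln(0.147896) ≈ 2.0004.
Then ε_7 ≈ ε_6·(ε_6/ε_5)^p = 2.988e-4·(0.0218581)^2.0004 = 2.988e-4·0.000477046 ≈ 1.425e-07.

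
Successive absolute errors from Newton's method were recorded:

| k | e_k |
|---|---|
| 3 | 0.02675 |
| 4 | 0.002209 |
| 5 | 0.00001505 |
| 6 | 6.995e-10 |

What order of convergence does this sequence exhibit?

Consecutive ratios: e_6/e_5 = 6.995e-10/0.00001505 = 4.64784e-05, e_5/e_4 = 0.00001505/0.002209 = 0.00681304.
p ≈ ln(4.64784e-05)/ln(0.00681304) = -9.9765/-4.9889 ≈ 2.00.
So the convergence is quadratic (order 2).

2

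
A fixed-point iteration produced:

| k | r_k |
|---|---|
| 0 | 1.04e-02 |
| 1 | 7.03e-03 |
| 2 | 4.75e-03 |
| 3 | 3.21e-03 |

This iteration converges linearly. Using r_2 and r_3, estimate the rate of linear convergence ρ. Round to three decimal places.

ρ ≈ r_3/r_2 = 3.21e-03/4.75e-03 = 0.67579

0.676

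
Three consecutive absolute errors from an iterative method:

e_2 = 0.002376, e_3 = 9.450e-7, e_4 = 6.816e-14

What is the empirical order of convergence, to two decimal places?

p ≈ ln(e_4/e_3) / ln(e_3/e_2)
  = ln(6.816e-14/9.450e-7) / ln(9.450e-7/0.002376)
  = ln(7.2127e-08) / ln(0.000397727)
  = -16.44484 / -7.82974 ≈ 2.10030

2.10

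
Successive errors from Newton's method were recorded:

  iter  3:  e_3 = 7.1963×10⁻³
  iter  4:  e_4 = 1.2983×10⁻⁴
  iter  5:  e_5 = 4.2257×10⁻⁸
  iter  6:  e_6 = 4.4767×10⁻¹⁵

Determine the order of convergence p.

Consecutive ratios: e_6/e_5 = 4.4767×10⁻¹⁵/4.2257×10⁻⁸ = 1.0594e-07, e_5/e_4 = 4.2257×10⁻⁸/1.2983×10⁻⁴ = 0.000325479.
p ≈ ln(1.0594e-07)/ln(0.000325479) = -16.0604/-8.0302 ≈ 2.00.
So the convergence is quadratic (order 2).

2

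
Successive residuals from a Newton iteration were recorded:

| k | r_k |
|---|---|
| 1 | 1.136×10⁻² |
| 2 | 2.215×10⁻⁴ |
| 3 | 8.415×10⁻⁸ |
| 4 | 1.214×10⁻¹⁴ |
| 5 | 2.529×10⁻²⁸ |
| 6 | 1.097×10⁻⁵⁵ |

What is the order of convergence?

Consecutive ratios: r_6/r_5 = 1.097×10⁻⁵⁵/2.529×10⁻²⁸ = 4.33768e-28, r_5/r_4 = 2.529×10⁻²⁸/1.214×10⁻¹⁴ = 2.0832e-14.
p ≈ ln(4.33768e-28)/ln(2.0832e-14) = -63.0050/-31.5023 ≈ 2.00.
So the convergence is quadratic (order 2).

2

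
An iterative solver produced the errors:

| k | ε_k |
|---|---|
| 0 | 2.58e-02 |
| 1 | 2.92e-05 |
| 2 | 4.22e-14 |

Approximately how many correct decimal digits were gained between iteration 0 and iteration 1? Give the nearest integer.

Digits gained ≈ log₁₀(ε_0/ε_1) = log₁₀(2.58e-02/2.92e-05) = log₁₀(883.562) ≈ 2.946.

3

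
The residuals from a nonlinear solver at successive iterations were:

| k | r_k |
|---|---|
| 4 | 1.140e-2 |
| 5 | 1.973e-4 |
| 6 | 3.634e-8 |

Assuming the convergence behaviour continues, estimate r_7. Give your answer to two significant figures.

4.4e-16

First estimate the order: p ≈ ln(r_6/r_5) / ln(r_5/r_4) = ln(3.634e-8/1.973e-4)/ln(1.973e-4/1.140e-2) = ln(0.000184187)/ln(0.017307) ≈ 2.1199.
Then r_7 ≈ r_6·(r_6/r_5)^p = 3.634e-8·(0.000184187)^2.1199 = 3.634e-8·1.20982e-08 ≈ 4.396e-16.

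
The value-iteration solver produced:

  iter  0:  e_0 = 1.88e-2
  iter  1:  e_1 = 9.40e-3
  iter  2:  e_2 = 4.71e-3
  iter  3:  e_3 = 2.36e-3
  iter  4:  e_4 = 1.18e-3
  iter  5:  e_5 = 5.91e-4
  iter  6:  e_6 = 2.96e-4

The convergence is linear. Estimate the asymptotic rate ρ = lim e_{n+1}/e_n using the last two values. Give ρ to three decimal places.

0.501

ρ ≈ e_6/e_5 = 2.96e-4/5.91e-4 = 0.50085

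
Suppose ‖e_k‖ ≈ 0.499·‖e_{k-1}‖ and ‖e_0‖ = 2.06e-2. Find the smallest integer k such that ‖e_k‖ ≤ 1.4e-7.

18

After k steps, ‖e_k‖ ≈ 2.06e-2·0.499^k.
Need 0.499^k ≤ 1.4e-7/2.06e-2 = 6.79612e-06.
k ≥ ln(6.79612e-06)/ln(0.499) = -11.8992/-0.69515 = 17.117.
Smallest integer k = 18.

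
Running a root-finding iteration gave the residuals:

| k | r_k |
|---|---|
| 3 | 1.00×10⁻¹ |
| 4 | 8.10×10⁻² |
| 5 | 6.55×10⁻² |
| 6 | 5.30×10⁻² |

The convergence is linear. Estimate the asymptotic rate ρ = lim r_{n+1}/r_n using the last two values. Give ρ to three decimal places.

ρ ≈ r_6/r_5 = 5.30×10⁻²/6.55×10⁻² = 0.80916

0.809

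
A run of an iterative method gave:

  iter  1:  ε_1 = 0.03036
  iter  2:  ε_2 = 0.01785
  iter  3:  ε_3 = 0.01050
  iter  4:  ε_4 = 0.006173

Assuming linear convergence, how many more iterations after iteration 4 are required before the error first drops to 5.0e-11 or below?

36

Rate ρ ≈ ε_4/ε_3 = 0.006173/0.01050 = 0.5879.
After j more steps, ε_{4+j} ≈ 0.006173·ρ^j; need ρ^j ≤ 5.0e-11/0.006173 = 8.09979e-09.
j ≥ ln(8.09979e-09)/ln(0.5879) = -18.6314/-0.53120 = 35.074.
So 36 more iterations are needed.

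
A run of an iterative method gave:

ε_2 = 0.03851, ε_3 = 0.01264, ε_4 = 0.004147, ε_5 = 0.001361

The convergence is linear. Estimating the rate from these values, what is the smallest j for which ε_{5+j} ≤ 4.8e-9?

12

Rate ρ ≈ ε_5/ε_4 = 0.001361/0.004147 = 0.3282.
After j more steps, ε_{5+j} ≈ 0.001361·ρ^j; need ρ^j ≤ 4.8e-9/0.001361 = 3.52682e-06.
j ≥ ln(3.52682e-06)/ln(0.3282) = -12.5551/-1.11413 = 11.269.
So 12 more iterations are needed.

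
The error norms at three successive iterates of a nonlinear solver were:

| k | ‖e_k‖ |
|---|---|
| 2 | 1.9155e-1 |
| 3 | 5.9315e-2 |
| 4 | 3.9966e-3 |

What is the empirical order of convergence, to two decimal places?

p ≈ ln(‖e_4‖/‖e_3‖) / ln(‖e_3‖/‖e_2‖)
  = ln(3.9966e-3/5.9315e-2) / ln(5.9315e-2/1.9155e-1)
  = ln(0.0673792) / ln(0.309658)
  = -2.69742 / -1.17229 ≈ 2.30098

2.30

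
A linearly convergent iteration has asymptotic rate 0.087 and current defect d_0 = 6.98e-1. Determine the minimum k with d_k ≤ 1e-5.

5

After k steps, d_k ≈ 6.98e-1·0.087^k.
Need 0.087^k ≤ 1e-5/6.98e-1 = 1.43266e-05.
k ≥ ln(1.43266e-05)/ln(0.087) = -11.1534/-2.44185 = 4.568.
Smallest integer k = 5.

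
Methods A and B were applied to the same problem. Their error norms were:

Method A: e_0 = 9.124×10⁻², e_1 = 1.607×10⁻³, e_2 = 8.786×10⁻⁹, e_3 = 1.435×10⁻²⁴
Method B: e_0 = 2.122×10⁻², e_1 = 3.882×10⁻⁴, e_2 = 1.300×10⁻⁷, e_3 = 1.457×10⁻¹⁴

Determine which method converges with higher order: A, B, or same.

Method A: p ≈ ln(1.435×10⁻²⁴/8.786×10⁻⁹)/ln(8.786×10⁻⁹/1.607×10⁻³) ≈ 3.00.
Method B: p ≈ ln(1.457×10⁻¹⁴/1.300×10⁻⁷)/ln(1.300×10⁻⁷/3.882×10⁻⁴) ≈ 2.00.
Method A has the higher order (≈3.0 vs ≈2.0).

A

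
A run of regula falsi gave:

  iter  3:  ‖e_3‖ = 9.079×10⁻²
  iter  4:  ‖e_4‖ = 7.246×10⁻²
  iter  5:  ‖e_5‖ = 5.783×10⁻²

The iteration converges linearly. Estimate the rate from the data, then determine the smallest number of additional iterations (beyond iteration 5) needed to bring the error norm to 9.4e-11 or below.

90

Rate ρ ≈ ‖e_5‖/‖e_4‖ = 5.783×10⁻²/7.246×10⁻² = 0.7981.
After j more steps, ‖e_{5+j}‖ ≈ 5.783×10⁻²·ρ^j; need ρ^j ≤ 9.4e-11/5.783×10⁻² = 1.62545e-09.
j ≥ ln(1.62545e-09)/ln(0.7981) = -20.2375/-0.22552 = 89.737.
So 90 more iterations are needed.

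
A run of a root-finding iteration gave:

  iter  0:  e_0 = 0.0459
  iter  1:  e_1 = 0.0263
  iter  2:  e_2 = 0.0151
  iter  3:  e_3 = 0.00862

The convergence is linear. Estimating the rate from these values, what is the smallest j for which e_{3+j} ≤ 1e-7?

Rate ρ ≈ e_3/e_2 = 0.00862/0.0151 = 0.5709.
After j more steps, e_{3+j} ≈ 0.00862·ρ^j; need ρ^j ≤ 1e-7/0.00862 = 1.16009e-05.
j ≥ ln(1.16009e-05)/ln(0.5709) = -11.3644/-0.56054 = 20.274.
So 21 more iterations are needed.

21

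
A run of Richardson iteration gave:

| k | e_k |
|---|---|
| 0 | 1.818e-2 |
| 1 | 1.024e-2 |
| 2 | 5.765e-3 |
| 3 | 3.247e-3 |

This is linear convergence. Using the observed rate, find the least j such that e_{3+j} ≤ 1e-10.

31

Rate ρ ≈ e_3/e_2 = 3.247e-3/5.765e-3 = 0.5632.
After j more steps, e_{3+j} ≈ 3.247e-3·ρ^j; need ρ^j ≤ 1e-10/3.247e-3 = 3.07977e-08.
j ≥ ln(3.07977e-08)/ln(0.5632) = -17.2958/-0.57412 = 30.126.
So 31 more iterations are needed.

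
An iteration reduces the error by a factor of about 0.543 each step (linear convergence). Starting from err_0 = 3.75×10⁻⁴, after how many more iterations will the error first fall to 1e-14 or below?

After k steps, err_k ≈ 3.75×10⁻⁴·0.543^k.
Need 0.543^k ≤ 1e-14/3.75×10⁻⁴ = 2.66667e-11.
k ≥ ln(2.66667e-11)/ln(0.543) = -24.3476/-0.61065 = 39.872.
Smallest integer k = 40.

40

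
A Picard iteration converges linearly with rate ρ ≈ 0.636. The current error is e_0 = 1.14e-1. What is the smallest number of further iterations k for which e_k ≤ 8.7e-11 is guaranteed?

After k steps, e_k ≈ 1.14e-1·0.636^k.
Need 0.636^k ≤ 8.7e-11/1.14e-1 = 7.63158e-10.
k ≥ ln(7.63158e-10)/ln(0.636) = -20.9936/-0.45256 = 46.389.
Smallest integer k = 47.

47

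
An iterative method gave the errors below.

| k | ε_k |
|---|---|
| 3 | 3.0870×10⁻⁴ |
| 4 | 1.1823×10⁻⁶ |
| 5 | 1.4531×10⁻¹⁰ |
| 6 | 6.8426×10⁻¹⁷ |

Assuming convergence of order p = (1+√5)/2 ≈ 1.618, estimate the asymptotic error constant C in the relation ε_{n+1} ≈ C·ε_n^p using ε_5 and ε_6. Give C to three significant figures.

C ≈ ε_6 / ε_5^1.618
  = 6.8426×10⁻¹⁷ / (1.4531×10⁻¹⁰)^1.618
  = 6.8426×10⁻¹⁷ / 1.20947e-16 ≈ 0.56575

0.566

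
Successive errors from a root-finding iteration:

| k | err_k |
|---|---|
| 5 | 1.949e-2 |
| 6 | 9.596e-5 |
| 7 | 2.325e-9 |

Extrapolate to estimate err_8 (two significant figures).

1.4e-18

First estimate the order: p ≈ ln(err_7/err_6) / ln(err_6/err_5) = ln(2.325e-9/9.596e-5)/ln(9.596e-5/1.949e-2) = ln(2.42288e-05)/ln(0.00492355) ≈ 2.0001.
Then err_8 ≈ err_7·(err_7/err_6)^p = 2.325e-9·(2.42288e-05)^2.0001 = 2.325e-9·5.86411e-10 ≈ 1.363e-18.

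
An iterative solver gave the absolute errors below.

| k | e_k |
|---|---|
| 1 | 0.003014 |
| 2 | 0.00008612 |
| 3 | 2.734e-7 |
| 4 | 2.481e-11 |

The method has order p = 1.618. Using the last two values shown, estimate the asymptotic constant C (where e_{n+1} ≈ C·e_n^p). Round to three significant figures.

C ≈ e_4 / e_3^1.618
  = 2.481e-11 / (2.734e-7)^1.618
  = 2.481e-11 / 2.40292e-11 ≈ 1.0325

1.03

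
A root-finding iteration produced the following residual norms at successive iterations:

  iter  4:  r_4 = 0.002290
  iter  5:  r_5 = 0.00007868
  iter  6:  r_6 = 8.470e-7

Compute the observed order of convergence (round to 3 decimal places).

p ≈ ln(r_6/r_5) / ln(r_5/r_4)
  = ln(8.470e-7/0.00007868) / ln(0.00007868/0.002290)
  = ln(0.0107651) / ln(0.0343581)
  = -4.531446 / -3.370917 ≈ 1.344277

1.344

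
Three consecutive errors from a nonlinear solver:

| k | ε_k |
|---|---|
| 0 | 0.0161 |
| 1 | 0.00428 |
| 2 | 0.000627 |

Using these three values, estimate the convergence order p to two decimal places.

1.45

p ≈ ln(ε_2/ε_1) / ln(ε_1/ε_0)
  = ln(0.000627/0.00428) / ln(0.00428/0.0161)
  = ln(0.146495) / ln(0.265839)
  = -1.92076 / -1.32486 ≈ 1.44978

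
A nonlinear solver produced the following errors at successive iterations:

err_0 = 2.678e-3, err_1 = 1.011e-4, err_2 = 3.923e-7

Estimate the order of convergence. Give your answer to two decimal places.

1.69

p ≈ ln(err_2/err_1) / ln(err_1/err_0)
  = ln(3.923e-7/1.011e-4) / ln(1.011e-4/2.678e-3)
  = ln(0.00388032) / ln(0.0377521)
  = -5.55184 / -3.27671 ≈ 1.69433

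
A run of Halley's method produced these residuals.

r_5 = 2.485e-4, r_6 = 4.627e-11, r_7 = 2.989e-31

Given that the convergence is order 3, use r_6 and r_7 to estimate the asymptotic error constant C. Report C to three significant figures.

3.02

C ≈ r_7 / r_6^3
  = 2.989e-31 / (4.627e-11)^3
  = 2.989e-31 / 9.906e-32 ≈ 3.0174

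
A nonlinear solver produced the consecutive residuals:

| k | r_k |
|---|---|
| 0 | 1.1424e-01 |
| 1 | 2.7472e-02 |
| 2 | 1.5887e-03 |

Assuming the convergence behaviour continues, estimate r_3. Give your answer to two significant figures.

First estimate the order: p ≈ ln(r_2/r_1) / ln(r_1/r_0) = ln(1.5887e-03/2.7472e-02)/ln(2.7472e-02/1.1424e-01) = ln(0.0578298)/ln(0.240476) ≈ 2.0000.
Then r_3 ≈ r_2·(r_2/r_1)^p = 1.5887e-03·(0.0578298)^2.0000 = 1.5887e-03·0.00334429 ≈ 5.313e-06.

5.3e-6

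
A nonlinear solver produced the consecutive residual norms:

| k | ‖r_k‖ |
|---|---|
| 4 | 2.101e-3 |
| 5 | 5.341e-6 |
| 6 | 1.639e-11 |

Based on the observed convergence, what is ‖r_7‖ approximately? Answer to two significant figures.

3.2e-23

First estimate the order: p ≈ ln(‖r_6‖/‖r_5‖) / ln(‖r_5‖/‖r_4‖) = ln(1.639e-11/5.341e-6)/ln(5.341e-6/2.101e-3) = ln(3.06871e-06)/ln(0.00254212) ≈ 2.1246.
Then ‖r_7‖ ≈ ‖r_6‖·(‖r_6‖/‖r_5‖)^p = 1.639e-11·(3.06871e-06)^2.1246 = 1.639e-11·1.93636e-12 ≈ 3.174e-23.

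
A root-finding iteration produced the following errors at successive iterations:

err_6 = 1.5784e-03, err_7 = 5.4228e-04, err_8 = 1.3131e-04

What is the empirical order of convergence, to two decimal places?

1.33

p ≈ ln(err_8/err_7) / ln(err_7/err_6)
  = ln(1.3131e-04/5.4228e-04) / ln(5.4228e-04/1.5784e-03)
  = ln(0.242144) / ln(0.343563)
  = -1.41822 / -1.06838 ≈ 1.32745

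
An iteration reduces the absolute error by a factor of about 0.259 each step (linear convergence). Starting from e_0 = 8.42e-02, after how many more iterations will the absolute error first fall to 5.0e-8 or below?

11

After k steps, e_k ≈ 8.42e-02·0.259^k.
Need 0.259^k ≤ 5.0e-8/8.42e-02 = 5.93824e-07.
k ≥ ln(5.93824e-07)/ln(0.259) = -14.3367/-1.35093 = 10.612.
Smallest integer k = 11.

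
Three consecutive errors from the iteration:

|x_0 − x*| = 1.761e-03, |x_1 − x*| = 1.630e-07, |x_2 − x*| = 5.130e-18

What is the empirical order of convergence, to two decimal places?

2.60

p ≈ ln(|x_2 − x*|/|x_1 − x*|) / ln(|x_1 − x*|/|x_0 − x*|)
  = ln(5.130e-18/1.630e-07) / ln(1.630e-07/1.761e-03)
  = ln(3.14724e-11) / ln(9.2561e-05)
  = -24.18191 / -9.28764 ≈ 2.60367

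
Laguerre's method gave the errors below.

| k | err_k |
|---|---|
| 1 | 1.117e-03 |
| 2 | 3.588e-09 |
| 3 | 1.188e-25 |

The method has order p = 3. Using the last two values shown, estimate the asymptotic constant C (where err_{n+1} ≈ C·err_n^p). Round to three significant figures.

2.57

C ≈ err_3 / err_2^3
  = 1.188e-25 / (3.588e-09)^3
  = 1.188e-25 / 4.6191e-26 ≈ 2.5719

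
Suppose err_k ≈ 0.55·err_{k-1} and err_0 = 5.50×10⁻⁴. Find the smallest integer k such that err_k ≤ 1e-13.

38

After k steps, err_k ≈ 5.50×10⁻⁴·0.55^k.
Need 0.55^k ≤ 1e-13/5.50×10⁻⁴ = 1.81818e-10.
k ≥ ln(1.81818e-10)/ln(0.55) = -22.4280/-0.59784 = 37.515.
Smallest integer k = 38.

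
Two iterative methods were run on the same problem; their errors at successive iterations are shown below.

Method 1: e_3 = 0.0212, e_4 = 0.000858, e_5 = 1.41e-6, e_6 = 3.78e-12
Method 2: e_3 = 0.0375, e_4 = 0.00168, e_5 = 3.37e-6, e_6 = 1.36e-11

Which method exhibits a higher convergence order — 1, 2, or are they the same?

Method 1: p ≈ ln(3.78e-12/1.41e-6)/ln(1.41e-6/0.000858) ≈ 2.00.
Method 2: p ≈ ln(1.36e-11/3.37e-6)/ln(3.37e-6/0.00168) ≈ 2.00.
Both orders ≈ 2.0 — effectively the same.

same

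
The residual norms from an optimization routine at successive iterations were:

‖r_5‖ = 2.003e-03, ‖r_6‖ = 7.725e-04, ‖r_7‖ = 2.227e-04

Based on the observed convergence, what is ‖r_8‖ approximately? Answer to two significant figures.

First estimate the order: p ≈ ln(‖r_7‖/‖r_6‖) / ln(‖r_6‖/‖r_5‖) = ln(2.227e-04/7.725e-04)/ln(7.725e-04/2.003e-03) = ln(0.288285)/ln(0.385671) ≈ 1.3055.
Then ‖r_8‖ ≈ ‖r_7‖·(‖r_7‖/‖r_6‖)^p = 2.227e-04·(0.288285)^1.3055 = 2.227e-04·0.19715 ≈ 4.391e-05.

4.4e-5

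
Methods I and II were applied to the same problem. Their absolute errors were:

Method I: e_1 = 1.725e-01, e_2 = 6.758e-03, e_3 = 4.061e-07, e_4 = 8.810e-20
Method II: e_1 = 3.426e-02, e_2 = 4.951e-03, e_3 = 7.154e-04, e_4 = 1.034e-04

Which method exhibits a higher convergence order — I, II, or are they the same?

Method I: p ≈ ln(8.810e-20/4.061e-07)/ln(4.061e-07/6.758e-03) ≈ 3.00.
Method II: p ≈ ln(1.034e-04/7.154e-04)/ln(7.154e-04/4.951e-03) ≈ 1.00.
Method I has the higher order (≈3.0 vs ≈1.0).

I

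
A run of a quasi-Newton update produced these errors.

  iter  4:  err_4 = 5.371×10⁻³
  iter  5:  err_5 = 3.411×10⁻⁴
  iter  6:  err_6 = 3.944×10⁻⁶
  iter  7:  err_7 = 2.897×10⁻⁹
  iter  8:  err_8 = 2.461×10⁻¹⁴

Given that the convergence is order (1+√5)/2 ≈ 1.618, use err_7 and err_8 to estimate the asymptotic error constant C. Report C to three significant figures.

C ≈ err_8 / err_7^1.618
  = 2.461×10⁻¹⁴ / (2.897×10⁻⁹)^1.618
  = 2.461×10⁻¹⁴ / 1.53261e-14 ≈ 1.6058

1.61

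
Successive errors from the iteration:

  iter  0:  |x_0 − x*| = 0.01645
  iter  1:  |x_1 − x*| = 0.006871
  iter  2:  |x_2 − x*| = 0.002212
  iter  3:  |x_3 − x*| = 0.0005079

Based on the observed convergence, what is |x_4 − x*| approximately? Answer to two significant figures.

7.5e-5

First estimate the order: p ≈ ln(|x_3 − x*|/|x_2 − x*|) / ln(|x_2 − x*|/|x_1 − x*|) = ln(0.0005079/0.002212)/ln(0.002212/0.006871) = ln(0.229611)/ln(0.321933) ≈ 1.2982.
Then |x_4 − x*| ≈ |x_3 − x*|·(|x_3 − x*|/|x_2 − x*|)^p = 0.0005079·(0.229611)^1.2982 = 0.0005079·0.148061 ≈ 7.52e-05.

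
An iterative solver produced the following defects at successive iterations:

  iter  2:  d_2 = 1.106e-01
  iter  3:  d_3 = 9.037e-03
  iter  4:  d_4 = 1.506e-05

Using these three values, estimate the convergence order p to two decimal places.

2.55

p ≈ ln(d_4/d_3) / ln(d_3/d_2)
  = ln(1.506e-05/9.037e-03) / ln(9.037e-03/1.106e-01)
  = ln(0.00166648) / ln(0.0817089)
  = -6.39704 / -2.50459 ≈ 2.55413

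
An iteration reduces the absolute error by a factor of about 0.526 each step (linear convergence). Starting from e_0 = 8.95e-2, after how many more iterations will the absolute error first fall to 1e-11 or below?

36

After k steps, e_k ≈ 8.95e-2·0.526^k.
Need 0.526^k ≤ 1e-11/8.95e-2 = 1.11732e-10.
k ≥ ln(1.11732e-10)/ln(0.526) = -22.9149/-0.64245 = 35.668.
Smallest integer k = 36.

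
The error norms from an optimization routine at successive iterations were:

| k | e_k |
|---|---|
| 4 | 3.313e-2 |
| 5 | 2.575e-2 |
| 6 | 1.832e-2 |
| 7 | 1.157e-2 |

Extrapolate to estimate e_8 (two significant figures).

First estimate the order: p ≈ ln(e_7/e_6) / ln(e_6/e_5) = ln(1.157e-2/1.832e-2)/ln(1.832e-2/2.575e-2) = ln(0.63155)/ln(0.711456) ≈ 1.3499.
Then e_8 ≈ e_7·(e_7/e_6)^p = 1.157e-2·(0.63155)^1.3499 = 1.157e-2·0.537738 ≈ 0.006222.

6.2e-3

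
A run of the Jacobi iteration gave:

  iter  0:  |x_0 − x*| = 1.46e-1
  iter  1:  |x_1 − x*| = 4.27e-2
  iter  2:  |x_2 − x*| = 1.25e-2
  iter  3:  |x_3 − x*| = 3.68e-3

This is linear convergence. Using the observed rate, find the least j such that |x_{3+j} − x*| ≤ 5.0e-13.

19

Rate ρ ≈ |x_3 − x*|/|x_2 − x*| = 3.68e-3/1.25e-2 = 0.2944.
After j more steps, |x_{3+j} − x*| ≈ 3.68e-3·ρ^j; need ρ^j ≤ 5.0e-13/3.68e-3 = 1.3587e-10.
j ≥ ln(1.3587e-10)/ln(0.2944) = -22.7193/-1.22282 = 18.579.
So 19 more iterations are needed.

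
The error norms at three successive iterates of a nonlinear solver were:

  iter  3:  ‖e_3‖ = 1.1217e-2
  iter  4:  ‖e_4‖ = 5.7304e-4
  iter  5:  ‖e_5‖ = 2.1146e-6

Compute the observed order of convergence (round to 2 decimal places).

p ≈ ln(‖e_5‖/‖e_4‖) / ln(‖e_4‖/‖e_3‖)
  = ln(2.1146e-6/5.7304e-4) / ln(5.7304e-4/1.1217e-2)
  = ln(0.00369014) / ln(0.0510867)
  = -5.60209 / -2.97423 ≈ 1.88354

1.88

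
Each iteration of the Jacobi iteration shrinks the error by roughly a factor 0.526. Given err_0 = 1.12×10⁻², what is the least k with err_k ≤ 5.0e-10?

27

After k steps, err_k ≈ 1.12×10⁻²·0.526^k.
Need 0.526^k ≤ 5.0e-10/1.12×10⁻² = 4.46429e-08.
k ≥ ln(4.46429e-08)/ln(0.526) = -16.9246/-0.64245 = 26.344.
Smallest integer k = 27.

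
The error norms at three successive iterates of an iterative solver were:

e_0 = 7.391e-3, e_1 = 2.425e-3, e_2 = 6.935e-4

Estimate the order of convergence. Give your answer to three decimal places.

p ≈ ln(e_2/e_1) / ln(e_1/e_0)
  = ln(6.935e-4/2.425e-3) / ln(2.425e-3/7.391e-3)
  = ln(0.285979) / ln(0.328102)
  = -1.251837 / -1.114431 ≈ 1.123297

1.123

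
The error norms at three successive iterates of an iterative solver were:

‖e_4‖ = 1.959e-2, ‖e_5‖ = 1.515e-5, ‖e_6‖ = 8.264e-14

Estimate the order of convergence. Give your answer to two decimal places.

2.66

p ≈ ln(‖e_6‖/‖e_5‖) / ln(‖e_5‖/‖e_4‖)
  = ln(8.264e-14/1.515e-5) / ln(1.515e-5/1.959e-2)
  = ln(5.45479e-09) / ln(0.000773354)
  = -19.02677 / -7.16477 ≈ 2.65560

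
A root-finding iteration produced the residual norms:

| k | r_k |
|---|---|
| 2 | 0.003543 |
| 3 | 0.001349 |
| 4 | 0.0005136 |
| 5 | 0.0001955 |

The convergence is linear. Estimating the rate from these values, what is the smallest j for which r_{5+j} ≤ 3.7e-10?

Rate ρ ≈ r_5/r_4 = 0.0001955/0.0005136 = 0.3806.
After j more steps, r_{5+j} ≈ 0.0001955·ρ^j; need ρ^j ≤ 3.7e-10/0.0001955 = 1.89258e-06.
j ≥ ln(1.89258e-06)/ln(0.3806) = -13.1776/-0.96601 = 13.641.
So 14 more iterations are needed.

14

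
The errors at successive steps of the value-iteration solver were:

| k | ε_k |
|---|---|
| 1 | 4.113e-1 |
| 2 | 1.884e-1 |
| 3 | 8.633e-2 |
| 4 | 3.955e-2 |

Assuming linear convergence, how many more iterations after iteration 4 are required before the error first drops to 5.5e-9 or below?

21

Rate ρ ≈ ε_4/ε_3 = 3.955e-2/8.633e-2 = 0.4581.
After j more steps, ε_{4+j} ≈ 3.955e-2·ρ^j; need ρ^j ≤ 5.5e-9/3.955e-2 = 1.39064e-07.
j ≥ ln(1.39064e-07)/ln(0.4581) = -15.7883/-0.78067 = 20.224.
So 21 more iterations are needed.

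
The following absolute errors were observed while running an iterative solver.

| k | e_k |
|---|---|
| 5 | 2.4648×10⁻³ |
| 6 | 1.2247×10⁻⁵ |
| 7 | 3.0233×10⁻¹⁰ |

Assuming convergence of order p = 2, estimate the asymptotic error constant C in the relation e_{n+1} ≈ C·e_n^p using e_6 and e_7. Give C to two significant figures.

C ≈ e_7 / e_6^2
  = 3.0233×10⁻¹⁰ / (1.2247×10⁻⁵)^2
  = 3.0233×10⁻¹⁰ / 1.49989e-10 ≈ 2.0157

2.0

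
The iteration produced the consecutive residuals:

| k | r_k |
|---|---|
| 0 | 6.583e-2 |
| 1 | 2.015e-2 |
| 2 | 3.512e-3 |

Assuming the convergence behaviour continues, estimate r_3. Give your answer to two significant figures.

2.7e-4

First estimate the order: p ≈ ln(r_2/r_1) / ln(r_1/r_0) = ln(3.512e-3/2.015e-2)/ln(2.015e-2/6.583e-2) = ln(0.174293)/ln(0.306091) ≈ 1.4757.
Then r_3 ≈ r_2·(r_2/r_1)^p = 3.512e-3·(0.174293)^1.4757 = 3.512e-3·0.0759201 ≈ 0.0002666.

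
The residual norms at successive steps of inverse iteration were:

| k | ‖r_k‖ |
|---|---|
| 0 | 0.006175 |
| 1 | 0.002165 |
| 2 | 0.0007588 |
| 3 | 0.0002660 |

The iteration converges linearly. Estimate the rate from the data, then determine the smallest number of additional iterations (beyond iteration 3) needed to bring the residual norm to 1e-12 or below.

19

Rate ρ ≈ ‖r_3‖/‖r_2‖ = 0.0002660/0.0007588 = 0.3506.
After j more steps, ‖r_{3+j}‖ ≈ 0.0002660·ρ^j; need ρ^j ≤ 1e-12/0.0002660 = 3.7594e-09.
j ≥ ln(3.7594e-09)/ln(0.3506) = -19.3990/-1.04811 = 18.509.
So 19 more iterations are needed.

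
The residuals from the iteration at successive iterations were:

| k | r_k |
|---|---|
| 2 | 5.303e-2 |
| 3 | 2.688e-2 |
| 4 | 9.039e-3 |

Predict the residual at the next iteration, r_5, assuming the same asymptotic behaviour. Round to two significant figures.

First estimate the order: p ≈ ln(r_4/r_3) / ln(r_3/r_2) = ln(9.039e-3/2.688e-2)/ln(2.688e-2/5.303e-2) = ln(0.336272)/ln(0.506883) ≈ 1.6039.
Then r_5 ≈ r_4·(r_4/r_3)^p = 9.039e-3·(0.336272)^1.6039 = 9.039e-3·0.174124 ≈ 0.001574.

1.6e-3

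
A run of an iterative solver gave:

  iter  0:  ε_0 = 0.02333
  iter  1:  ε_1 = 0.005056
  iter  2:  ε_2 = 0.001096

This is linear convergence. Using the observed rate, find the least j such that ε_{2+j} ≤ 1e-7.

7

Rate ρ ≈ ε_2/ε_1 = 0.001096/0.005056 = 0.2168.
After j more steps, ε_{2+j} ≈ 0.001096·ρ^j; need ρ^j ≤ 1e-7/0.001096 = 9.12409e-05.
j ≥ ln(9.12409e-05)/ln(0.2168) = -9.3020/-1.52878 = 6.085.
So 7 more iterations are needed.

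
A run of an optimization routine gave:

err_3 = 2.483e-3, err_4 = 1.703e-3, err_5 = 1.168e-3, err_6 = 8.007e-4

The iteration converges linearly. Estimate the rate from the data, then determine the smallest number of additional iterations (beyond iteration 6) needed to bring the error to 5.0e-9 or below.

Rate ρ ≈ err_6/err_5 = 8.007e-4/1.168e-3 = 0.6855.
After j more steps, err_{6+j} ≈ 8.007e-4·ρ^j; need ρ^j ≤ 5.0e-9/8.007e-4 = 6.24454e-06.
j ≥ ln(6.24454e-06)/ln(0.6855) = -11.9838/-0.37761 = 31.736.
So 32 more iterations are needed.

32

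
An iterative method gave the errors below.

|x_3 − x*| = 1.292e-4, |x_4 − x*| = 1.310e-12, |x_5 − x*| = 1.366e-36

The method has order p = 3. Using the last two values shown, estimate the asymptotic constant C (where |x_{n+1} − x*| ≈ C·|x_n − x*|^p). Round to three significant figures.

C ≈ |x_5 − x*| / |x_4 − x*|^3
  = 1.366e-36 / (1.310e-12)^3
  = 1.366e-36 / 2.24809e-36 ≈ 0.60763

0.608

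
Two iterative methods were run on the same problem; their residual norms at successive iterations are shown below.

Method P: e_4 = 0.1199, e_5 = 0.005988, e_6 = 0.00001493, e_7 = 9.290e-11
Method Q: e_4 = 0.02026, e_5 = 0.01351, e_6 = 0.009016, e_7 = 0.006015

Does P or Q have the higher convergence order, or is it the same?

P

Method P: p ≈ ln(9.290e-11/0.00001493)/ln(0.00001493/0.005988) ≈ 2.00.
Method Q: p ≈ ln(0.006015/0.009016)/ln(0.009016/0.01351) ≈ 1.00.
Method P has the higher order (≈2.0 vs ≈1.0).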